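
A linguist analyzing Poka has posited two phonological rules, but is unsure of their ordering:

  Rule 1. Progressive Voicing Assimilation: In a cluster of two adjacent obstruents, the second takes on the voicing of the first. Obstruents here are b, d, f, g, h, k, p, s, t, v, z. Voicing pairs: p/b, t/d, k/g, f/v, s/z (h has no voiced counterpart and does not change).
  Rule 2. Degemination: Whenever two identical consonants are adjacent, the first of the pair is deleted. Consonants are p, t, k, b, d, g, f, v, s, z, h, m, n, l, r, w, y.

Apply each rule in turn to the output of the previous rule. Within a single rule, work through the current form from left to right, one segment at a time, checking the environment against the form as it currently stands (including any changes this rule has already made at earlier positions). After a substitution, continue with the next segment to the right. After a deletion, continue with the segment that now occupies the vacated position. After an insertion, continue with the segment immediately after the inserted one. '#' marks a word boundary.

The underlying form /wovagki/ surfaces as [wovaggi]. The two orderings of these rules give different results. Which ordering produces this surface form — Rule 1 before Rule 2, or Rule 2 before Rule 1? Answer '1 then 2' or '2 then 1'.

2 then 1

Order 1 then 2:
  1 Progressive Voicing Assimilation: [wovagki] → [wovaggi]
  2 Degemination: [wovaggi] → [wovagi]
  result: [wovagi]
Order 2 then 1:
  2 Degemination: no change — [wovagki]
  1 Progressive Voicing Assimilation: [wovagki] → [wovaggi]
  result: [wovaggi]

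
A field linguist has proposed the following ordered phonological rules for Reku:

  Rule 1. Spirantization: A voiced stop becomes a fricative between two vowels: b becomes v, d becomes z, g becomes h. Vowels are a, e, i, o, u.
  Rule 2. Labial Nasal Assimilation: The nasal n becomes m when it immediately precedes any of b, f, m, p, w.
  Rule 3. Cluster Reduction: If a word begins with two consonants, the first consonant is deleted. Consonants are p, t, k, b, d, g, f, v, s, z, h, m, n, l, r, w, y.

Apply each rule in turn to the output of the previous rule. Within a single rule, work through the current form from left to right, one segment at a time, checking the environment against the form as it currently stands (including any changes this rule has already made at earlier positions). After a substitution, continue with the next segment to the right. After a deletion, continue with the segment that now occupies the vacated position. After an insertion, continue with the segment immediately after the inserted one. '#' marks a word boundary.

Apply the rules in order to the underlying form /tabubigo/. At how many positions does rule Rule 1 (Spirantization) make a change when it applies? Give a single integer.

Rule 1 Spirantization: [tabubigo] → [tavuviho]
Rule 2 Labial Nasal Assimilation: no change — [tavuviho]
Rule 3 Cluster Reduction: no change — [tavuviho]
Rule Rule 1 changed 3 position(s).

3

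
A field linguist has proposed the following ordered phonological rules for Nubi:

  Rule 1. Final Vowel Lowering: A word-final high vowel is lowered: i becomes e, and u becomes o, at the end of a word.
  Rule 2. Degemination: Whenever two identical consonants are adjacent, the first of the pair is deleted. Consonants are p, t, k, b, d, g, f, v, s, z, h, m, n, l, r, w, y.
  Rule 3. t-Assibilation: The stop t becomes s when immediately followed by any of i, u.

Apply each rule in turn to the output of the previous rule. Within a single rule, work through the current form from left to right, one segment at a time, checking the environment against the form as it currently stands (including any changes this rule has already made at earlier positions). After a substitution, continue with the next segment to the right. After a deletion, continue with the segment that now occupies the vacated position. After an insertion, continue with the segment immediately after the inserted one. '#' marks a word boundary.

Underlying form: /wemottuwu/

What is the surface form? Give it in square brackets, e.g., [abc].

Rule 1 Final Vowel Lowering: [wemottuwu] → [wemottuwo]
Rule 2 Degemination: [wemottuwo] → [wemotuwo]
Rule 3 t-Assibilation: [wemotuwo] → [wemosuwo]

[wemosuwo]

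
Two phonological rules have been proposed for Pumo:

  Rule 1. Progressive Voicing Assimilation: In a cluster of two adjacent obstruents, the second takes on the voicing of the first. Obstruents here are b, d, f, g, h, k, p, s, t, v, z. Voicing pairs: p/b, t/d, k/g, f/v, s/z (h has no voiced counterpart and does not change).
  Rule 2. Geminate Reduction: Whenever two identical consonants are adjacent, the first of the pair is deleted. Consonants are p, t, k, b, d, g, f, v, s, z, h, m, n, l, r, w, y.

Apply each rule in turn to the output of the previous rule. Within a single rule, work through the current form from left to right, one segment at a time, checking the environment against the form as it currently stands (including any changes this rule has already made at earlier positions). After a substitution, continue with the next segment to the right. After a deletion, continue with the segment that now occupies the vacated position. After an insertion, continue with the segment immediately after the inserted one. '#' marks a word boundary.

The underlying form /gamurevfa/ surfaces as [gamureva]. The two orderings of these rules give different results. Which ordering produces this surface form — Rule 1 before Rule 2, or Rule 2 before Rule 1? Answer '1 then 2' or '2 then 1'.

Order 1 then 2:
  1 Progressive Voicing Assimilation: [gamurevfa] → [gamurevva]
  2 Geminate Reduction: [gamurevva] → [gamureva]
  result: [gamureva]
Order 2 then 1:
  2 Geminate Reduction: no change — [gamurevfa]
  1 Progressive Voicing Assimilation: [gamurevfa] → [gamurevva]
  result: [gamurevva]

1 then 2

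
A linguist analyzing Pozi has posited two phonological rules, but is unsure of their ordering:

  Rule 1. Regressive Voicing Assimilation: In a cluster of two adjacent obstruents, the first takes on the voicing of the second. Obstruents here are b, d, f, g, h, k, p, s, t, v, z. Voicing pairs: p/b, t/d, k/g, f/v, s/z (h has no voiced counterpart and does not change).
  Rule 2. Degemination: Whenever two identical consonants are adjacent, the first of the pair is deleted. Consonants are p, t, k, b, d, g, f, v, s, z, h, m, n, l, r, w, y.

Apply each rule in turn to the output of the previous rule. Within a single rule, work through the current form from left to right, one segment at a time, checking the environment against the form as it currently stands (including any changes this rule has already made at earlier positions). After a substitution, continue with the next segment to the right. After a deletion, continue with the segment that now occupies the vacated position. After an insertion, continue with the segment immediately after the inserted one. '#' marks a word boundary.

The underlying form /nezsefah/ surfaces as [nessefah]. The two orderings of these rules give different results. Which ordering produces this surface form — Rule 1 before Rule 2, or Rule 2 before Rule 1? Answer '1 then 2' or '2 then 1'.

Order 1 then 2:
  1 Regressive Voicing Assimilation: [nezsefah] → [nessefah]
  2 Degemination: [nessefah] → [nesefah]
  result: [nesefah]
Order 2 then 1:
  2 Degemination: no change — [nezsefah]
  1 Regressive Voicing Assimilation: [nezsefah] → [nessefah]
  result: [nessefah]

2 then 1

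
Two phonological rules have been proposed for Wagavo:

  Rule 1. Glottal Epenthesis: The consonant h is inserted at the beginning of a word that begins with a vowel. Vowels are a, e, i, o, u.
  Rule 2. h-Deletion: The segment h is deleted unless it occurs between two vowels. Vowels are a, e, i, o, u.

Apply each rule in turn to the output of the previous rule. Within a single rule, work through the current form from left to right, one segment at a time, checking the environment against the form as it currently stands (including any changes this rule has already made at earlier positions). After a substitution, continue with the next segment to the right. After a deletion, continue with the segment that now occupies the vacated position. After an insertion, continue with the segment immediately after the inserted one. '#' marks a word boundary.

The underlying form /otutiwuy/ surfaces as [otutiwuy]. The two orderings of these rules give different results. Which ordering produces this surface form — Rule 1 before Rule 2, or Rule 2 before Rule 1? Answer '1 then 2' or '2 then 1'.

Order 1 then 2:
  1 Glottal Epenthesis: [otutiwuy] → [hotutiwuy]
  2 h-Deletion: [hotutiwuy] → [otutiwuy]
  result: [otutiwuy]
Order 2 then 1:
  2 h-Deletion: no change — [otutiwuy]
  1 Glottal Epenthesis: [otutiwuy] → [hotutiwuy]
  result: [hotutiwuy]

1 then 2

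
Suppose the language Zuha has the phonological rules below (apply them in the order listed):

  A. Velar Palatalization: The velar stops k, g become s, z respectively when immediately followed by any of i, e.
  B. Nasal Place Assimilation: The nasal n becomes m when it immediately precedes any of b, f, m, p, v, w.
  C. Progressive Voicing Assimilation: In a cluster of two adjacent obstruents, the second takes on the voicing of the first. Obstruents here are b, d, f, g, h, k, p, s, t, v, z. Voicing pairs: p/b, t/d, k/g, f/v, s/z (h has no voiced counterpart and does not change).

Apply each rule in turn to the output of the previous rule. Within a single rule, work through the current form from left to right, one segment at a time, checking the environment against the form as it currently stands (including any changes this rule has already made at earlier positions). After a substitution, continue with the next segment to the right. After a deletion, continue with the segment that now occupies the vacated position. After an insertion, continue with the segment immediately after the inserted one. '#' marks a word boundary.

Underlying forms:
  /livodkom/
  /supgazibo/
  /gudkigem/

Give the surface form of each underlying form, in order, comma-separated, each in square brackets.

/livodkom/:
  A Velar Palatalization: no change — [livodkom]
  B Nasal Place Assimilation: no change — [livodkom]
  C Progressive Voicing Assimilation: [livodkom] → [livodgom]
/supgazibo/:
  A Velar Palatalization: no change — [supgazibo]
  B Nasal Place Assimilation: no change — [supgazibo]
  C Progressive Voicing Assimilation: [supgazibo] → [supkazibo]
/gudkigem/:
  A Velar Palatalization: [gudkigem] → [gudsizem]
  B Nasal Place Assimilation: no change — [gudsizem]
  C Progressive Voicing Assimilation: [gudsizem] → [gudzizem]

[livodgom], [supkazibo], [gudzizem]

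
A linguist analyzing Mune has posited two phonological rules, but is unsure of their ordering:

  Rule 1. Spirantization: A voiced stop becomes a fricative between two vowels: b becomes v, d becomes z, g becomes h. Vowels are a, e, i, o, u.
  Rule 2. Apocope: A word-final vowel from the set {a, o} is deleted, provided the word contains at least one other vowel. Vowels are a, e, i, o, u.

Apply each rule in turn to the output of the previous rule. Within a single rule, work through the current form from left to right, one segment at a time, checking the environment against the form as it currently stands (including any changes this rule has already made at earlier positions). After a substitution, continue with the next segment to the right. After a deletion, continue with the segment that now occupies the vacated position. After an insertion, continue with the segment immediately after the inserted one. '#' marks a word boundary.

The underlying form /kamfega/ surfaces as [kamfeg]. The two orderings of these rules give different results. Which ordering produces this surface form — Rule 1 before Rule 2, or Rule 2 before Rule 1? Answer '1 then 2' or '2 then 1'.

Order 1 then 2:
  1 Spirantization: [kamfega] → [kamfeha]
  2 Apocope: [kamfeha] → [kamfeh]
  result: [kamfeh]
Order 2 then 1:
  2 Apocope: [kamfega] → [kamfeg]
  1 Spirantization: no change — [kamfeg]
  result: [kamfeg]

2 then 1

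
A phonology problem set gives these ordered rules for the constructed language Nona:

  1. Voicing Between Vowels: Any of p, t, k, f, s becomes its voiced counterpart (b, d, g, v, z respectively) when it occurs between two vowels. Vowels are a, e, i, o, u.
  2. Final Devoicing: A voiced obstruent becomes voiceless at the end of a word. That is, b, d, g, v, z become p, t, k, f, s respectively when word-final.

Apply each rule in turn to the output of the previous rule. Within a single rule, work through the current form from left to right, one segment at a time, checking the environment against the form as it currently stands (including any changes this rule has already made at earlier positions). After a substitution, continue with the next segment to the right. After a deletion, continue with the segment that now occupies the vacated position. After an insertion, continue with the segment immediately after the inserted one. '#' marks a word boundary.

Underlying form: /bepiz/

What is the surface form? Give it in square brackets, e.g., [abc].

[bebis]

1 Voicing Between Vowels: [bepiz] → [bebiz]
2 Final Devoicing: [bebiz] → [bebis]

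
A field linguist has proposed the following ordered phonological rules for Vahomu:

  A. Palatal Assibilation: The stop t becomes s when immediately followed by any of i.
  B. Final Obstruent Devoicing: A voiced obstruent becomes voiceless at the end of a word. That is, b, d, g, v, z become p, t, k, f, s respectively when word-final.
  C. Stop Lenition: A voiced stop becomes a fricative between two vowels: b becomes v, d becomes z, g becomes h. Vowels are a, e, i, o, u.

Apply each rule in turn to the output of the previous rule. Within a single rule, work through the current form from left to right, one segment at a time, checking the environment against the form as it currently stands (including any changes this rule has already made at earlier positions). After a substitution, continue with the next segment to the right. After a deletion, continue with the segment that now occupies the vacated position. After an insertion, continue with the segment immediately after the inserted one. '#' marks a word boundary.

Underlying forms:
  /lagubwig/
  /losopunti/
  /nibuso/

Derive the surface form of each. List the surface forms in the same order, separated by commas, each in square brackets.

[lahubwik], [losopunsi], [nivuso]

/lagubwig/:
  A Palatal Assibilation: no change — [lagubwig]
  B Final Obstruent Devoicing: [lagubwig] → [lagubwik]
  C Stop Lenition: [lagubwik] → [lahubwik]
/losopunti/:
  A Palatal Assibilation: [losopunti] → [losopunsi]
  B Final Obstruent Devoicing: no change — [losopunsi]
  C Stop Lenition: no change — [losopunsi]
/nibuso/:
  A Palatal Assibilation: no change — [nibuso]
  B Final Obstruent Devoicing: no change — [nibuso]
  C Stop Lenition: [nibuso] → [nivuso]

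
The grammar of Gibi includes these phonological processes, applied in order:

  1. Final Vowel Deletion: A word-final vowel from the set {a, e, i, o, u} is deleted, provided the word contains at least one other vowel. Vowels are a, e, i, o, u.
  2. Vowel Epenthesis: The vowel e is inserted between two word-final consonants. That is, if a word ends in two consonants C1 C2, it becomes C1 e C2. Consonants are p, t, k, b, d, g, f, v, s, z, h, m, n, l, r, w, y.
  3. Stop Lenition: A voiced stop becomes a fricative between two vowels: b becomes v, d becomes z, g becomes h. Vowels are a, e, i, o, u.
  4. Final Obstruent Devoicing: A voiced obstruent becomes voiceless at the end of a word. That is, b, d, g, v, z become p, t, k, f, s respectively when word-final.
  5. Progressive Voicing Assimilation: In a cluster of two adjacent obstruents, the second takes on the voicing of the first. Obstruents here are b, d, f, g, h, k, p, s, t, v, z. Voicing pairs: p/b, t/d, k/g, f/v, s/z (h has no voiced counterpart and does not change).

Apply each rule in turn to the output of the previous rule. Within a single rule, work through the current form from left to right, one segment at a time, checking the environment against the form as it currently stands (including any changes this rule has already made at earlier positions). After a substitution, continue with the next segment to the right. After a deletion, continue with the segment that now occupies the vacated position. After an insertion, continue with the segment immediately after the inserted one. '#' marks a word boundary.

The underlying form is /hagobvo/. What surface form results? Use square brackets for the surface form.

1 Final Vowel Deletion: [hagobvo] → [hagobv]
2 Vowel Epenthesis: [hagobv] → [hagobev]
3 Stop Lenition: [hagobev] → [hahovev]
4 Final Obstruent Devoicing: [hahovev] → [hahovef]
5 Progressive Voicing Assimilation: no change — [hahovef]

[hahovef]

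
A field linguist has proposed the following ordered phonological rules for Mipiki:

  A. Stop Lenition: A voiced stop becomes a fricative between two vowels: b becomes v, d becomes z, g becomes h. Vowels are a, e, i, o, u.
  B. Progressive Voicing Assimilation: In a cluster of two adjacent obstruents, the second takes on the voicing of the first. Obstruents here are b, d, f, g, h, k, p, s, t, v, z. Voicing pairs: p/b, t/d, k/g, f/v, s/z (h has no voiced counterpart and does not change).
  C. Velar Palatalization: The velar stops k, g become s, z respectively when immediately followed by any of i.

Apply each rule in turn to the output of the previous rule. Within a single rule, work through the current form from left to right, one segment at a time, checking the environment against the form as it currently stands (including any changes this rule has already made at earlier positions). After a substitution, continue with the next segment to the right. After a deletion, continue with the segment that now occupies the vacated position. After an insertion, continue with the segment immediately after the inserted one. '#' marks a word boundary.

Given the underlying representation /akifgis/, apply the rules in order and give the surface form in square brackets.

[asifsis]

A Stop Lenition: no change — [akifgis]
B Progressive Voicing Assimilation: [akifgis] → [akifkis]
C Velar Palatalization: [akifkis] → [asifsis]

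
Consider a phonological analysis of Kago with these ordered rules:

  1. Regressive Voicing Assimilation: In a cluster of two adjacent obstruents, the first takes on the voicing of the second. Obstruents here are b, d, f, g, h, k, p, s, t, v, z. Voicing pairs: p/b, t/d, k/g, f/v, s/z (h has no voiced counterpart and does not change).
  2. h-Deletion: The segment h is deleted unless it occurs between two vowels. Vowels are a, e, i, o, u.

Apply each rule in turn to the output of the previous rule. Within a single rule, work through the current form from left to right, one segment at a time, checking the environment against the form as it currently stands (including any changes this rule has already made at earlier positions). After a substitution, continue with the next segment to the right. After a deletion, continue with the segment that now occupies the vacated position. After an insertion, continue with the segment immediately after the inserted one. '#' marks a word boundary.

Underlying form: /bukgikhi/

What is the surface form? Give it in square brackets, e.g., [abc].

[buggiki]

1 Regressive Voicing Assimilation: [bukgikhi] → [buggikhi]
2 h-Deletion: [buggikhi] → [buggiki]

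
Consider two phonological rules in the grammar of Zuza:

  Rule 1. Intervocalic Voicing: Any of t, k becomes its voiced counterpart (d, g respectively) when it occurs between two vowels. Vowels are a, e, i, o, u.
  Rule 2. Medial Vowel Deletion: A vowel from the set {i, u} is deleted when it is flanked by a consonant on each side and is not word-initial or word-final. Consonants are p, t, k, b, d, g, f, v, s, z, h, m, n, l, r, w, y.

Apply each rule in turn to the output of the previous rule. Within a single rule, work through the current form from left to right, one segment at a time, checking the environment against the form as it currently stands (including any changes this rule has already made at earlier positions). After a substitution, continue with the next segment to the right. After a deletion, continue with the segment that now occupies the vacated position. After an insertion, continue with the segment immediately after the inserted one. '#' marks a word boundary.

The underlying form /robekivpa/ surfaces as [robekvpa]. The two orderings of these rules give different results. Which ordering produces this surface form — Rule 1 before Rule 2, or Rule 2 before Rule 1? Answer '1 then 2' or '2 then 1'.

Order 1 then 2:
  1 Intervocalic Voicing: [robekivpa] → [robegivpa]
  2 Medial Vowel Deletion: [robegivpa] → [robegvpa]
  result: [robegvpa]
Order 2 then 1:
  2 Medial Vowel Deletion: [robekivpa] → [robekvpa]
  1 Intervocalic Voicing: no change — [robekvpa]
  result: [robekvpa]

2 then 1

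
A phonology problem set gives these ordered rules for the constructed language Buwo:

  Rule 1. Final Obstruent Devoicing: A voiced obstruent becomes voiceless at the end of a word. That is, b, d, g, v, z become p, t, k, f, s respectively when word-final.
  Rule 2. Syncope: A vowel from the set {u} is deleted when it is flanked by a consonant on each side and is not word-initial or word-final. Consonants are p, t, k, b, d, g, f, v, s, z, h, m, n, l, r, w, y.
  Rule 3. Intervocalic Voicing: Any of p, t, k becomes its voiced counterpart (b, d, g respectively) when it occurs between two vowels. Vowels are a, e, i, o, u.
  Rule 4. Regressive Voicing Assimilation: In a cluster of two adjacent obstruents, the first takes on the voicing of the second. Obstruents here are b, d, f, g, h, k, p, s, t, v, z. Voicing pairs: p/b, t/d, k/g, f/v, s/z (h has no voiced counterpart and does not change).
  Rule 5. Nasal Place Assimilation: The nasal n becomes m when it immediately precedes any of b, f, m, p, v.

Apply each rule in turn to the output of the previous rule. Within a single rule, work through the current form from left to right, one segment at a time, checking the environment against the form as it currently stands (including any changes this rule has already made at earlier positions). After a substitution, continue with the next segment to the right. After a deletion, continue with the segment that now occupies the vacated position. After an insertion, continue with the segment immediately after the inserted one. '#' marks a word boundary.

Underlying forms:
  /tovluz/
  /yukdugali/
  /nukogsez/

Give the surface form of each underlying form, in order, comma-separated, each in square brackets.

/tovluz/:
  Rule 1 Final Obstruent Devoicing: [tovluz] → [tovlus]
  Rule 2 Syncope: [tovlus] → [tovls]
  Rule 3 Intervocalic Voicing: no change — [tovls]
  Rule 4 Regressive Voicing Assimilation: no change — [tovls]
  Rule 5 Nasal Place Assimilation: no change — [tovls]
/yukdugali/:
  Rule 1 Final Obstruent Devoicing: no change — [yukdugali]
  Rule 2 Syncope: [yukdugali] → [ykdgali]
  Rule 3 Intervocalic Voicing: no change — [ykdgali]
  Rule 4 Regressive Voicing Assimilation: [ykdgali] → [ygdgali]
  Rule 5 Nasal Place Assimilation: no change — [ygdgali]
/nukogsez/:
  Rule 1 Final Obstruent Devoicing: [nukogsez] → [nukogses]
  Rule 2 Syncope: [nukogses] → [nkogses]
  Rule 3 Intervocalic Voicing: no change — [nkogses]
  Rule 4 Regressive Voicing Assimilation: [nkogses] → [nkokses]
  Rule 5 Nasal Place Assimilation: no change — [nkokses]

[tovls], [ygdgali], [nkokses]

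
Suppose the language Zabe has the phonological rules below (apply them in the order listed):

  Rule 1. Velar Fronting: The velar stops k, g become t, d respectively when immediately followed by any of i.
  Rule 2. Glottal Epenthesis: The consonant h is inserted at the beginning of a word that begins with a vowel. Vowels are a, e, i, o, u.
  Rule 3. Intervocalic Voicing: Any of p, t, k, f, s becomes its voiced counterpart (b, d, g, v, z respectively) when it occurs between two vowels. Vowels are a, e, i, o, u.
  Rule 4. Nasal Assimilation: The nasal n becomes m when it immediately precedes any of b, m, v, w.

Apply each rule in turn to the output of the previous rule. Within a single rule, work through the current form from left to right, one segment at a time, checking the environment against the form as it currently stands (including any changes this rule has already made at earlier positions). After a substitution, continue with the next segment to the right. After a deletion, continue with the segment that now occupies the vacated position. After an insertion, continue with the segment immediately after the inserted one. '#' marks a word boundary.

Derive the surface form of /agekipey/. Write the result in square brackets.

[hagedibey]

Rule 1 Velar Fronting: [agekipey] → [agetipey]
Rule 2 Glottal Epenthesis: [agetipey] → [hagetipey]
Rule 3 Intervocalic Voicing: [hagetipey] → [hagedibey]
Rule 4 Nasal Assimilation: no change — [hagedibey]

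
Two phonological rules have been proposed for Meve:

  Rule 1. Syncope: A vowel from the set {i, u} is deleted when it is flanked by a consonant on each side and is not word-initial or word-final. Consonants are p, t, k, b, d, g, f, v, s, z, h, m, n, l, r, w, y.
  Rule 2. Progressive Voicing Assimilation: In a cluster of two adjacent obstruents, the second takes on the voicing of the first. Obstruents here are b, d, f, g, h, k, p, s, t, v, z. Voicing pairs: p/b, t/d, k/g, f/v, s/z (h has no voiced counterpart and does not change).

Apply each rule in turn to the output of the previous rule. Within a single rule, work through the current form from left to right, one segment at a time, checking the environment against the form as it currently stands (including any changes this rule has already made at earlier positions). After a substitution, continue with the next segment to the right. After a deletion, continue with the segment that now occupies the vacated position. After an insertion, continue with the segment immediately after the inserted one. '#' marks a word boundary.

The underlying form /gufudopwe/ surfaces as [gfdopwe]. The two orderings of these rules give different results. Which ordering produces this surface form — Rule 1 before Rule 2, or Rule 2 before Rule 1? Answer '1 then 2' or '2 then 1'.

2 then 1

Order 1 then 2:
  1 Syncope: [gufudopwe] → [gfdopwe]
  2 Progressive Voicing Assimilation: [gfdopwe] → [gvdopwe]
  result: [gvdopwe]
Order 2 then 1:
  2 Progressive Voicing Assimilation: no change — [gufudopwe]
  1 Syncope: [gufudopwe] → [gfdopwe]
  result: [gfdopwe]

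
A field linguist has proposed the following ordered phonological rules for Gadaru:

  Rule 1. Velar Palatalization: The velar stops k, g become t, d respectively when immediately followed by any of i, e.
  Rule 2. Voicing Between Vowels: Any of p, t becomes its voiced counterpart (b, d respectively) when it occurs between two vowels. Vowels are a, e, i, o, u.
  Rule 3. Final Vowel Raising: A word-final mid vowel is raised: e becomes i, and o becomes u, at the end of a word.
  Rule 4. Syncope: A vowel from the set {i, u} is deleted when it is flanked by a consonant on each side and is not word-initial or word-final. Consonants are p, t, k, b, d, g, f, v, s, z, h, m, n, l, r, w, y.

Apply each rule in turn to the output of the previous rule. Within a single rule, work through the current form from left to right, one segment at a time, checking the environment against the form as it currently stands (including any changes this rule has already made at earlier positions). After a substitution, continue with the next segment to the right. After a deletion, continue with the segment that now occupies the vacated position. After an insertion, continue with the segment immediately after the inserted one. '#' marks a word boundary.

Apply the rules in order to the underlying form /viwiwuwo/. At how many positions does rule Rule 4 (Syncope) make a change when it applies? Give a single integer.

Rule 1 Velar Palatalization: no change — [viwiwuwo]
Rule 2 Voicing Between Vowels: no change — [viwiwuwo]
Rule 3 Final Vowel Raising: [viwiwuwo] → [viwiwuwu]
Rule 4 Syncope: [viwiwuwu] → [vwwwu]
Rule Rule 4 changed 3 position(s).

3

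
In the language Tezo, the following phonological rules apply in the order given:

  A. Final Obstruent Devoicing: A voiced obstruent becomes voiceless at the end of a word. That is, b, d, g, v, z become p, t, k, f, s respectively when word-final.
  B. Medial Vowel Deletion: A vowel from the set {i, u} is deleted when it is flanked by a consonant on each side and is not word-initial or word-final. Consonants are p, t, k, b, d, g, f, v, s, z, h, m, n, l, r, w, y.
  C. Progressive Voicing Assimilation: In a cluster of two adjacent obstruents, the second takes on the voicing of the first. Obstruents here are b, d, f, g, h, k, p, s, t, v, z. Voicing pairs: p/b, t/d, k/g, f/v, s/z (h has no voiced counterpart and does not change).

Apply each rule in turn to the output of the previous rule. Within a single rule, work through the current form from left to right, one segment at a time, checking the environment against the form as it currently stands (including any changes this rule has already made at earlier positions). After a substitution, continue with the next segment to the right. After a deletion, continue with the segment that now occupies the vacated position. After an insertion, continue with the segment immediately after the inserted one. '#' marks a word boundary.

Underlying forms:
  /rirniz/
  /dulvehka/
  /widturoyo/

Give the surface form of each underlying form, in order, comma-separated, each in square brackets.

/rirniz/:
  A Final Obstruent Devoicing: [rirniz] → [rirnis]
  B Medial Vowel Deletion: [rirnis] → [rrns]
  C Progressive Voicing Assimilation: no change — [rrns]
/dulvehka/:
  A Final Obstruent Devoicing: no change — [dulvehka]
  B Medial Vowel Deletion: [dulvehka] → [dlvehka]
  C Progressive Voicing Assimilation: no change — [dlvehka]
/widturoyo/:
  A Final Obstruent Devoicing: no change — [widturoyo]
  B Medial Vowel Deletion: [widturoyo] → [wdtroyo]
  C Progressive Voicing Assimilation: [wdtroyo] → [wddroyo]

[rrns], [dlvehka], [wddroyo]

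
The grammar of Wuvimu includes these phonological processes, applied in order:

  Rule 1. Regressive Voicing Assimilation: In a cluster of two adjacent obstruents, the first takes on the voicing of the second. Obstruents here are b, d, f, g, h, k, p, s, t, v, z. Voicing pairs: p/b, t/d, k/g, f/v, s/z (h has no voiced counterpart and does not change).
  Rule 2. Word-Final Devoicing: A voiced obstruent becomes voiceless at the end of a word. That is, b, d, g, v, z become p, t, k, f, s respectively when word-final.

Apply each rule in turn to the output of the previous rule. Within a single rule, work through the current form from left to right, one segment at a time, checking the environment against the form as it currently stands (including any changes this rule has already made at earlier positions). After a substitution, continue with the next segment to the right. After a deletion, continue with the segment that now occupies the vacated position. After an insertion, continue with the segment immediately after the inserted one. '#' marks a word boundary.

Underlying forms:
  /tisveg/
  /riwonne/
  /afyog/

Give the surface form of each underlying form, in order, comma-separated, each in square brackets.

/tisveg/:
  Rule 1 Regressive Voicing Assimilation: [tisveg] → [tizveg]
  Rule 2 Word-Final Devoicing: [tizveg] → [tizvek]
/riwonne/:
  Rule 1 Regressive Voicing Assimilation: no change — [riwonne]
  Rule 2 Word-Final Devoicing: no change — [riwonne]
/afyog/:
  Rule 1 Regressive Voicing Assimilation: no change — [afyog]
  Rule 2 Word-Final Devoicing: [afyog] → [afyok]

[tizvek], [riwonne], [afyok]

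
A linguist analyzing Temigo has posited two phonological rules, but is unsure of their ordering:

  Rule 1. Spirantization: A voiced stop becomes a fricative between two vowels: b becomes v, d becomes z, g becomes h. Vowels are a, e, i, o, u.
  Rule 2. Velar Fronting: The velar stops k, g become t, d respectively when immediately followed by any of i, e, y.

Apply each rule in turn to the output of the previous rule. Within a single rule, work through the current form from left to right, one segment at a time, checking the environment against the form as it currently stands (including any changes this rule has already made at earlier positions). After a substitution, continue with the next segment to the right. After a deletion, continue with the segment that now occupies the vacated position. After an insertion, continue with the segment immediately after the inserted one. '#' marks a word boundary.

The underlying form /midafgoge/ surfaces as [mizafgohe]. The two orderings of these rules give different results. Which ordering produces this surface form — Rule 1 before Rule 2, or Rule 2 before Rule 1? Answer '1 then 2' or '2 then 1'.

1 then 2

Order 1 then 2:
  1 Spirantization: [midafgoge] → [mizafgohe]
  2 Velar Fronting: no change — [mizafgohe]
  result: [mizafgohe]
Order 2 then 1:
  2 Velar Fronting: [midafgoge] → [midafgode]
  1 Spirantization: [midafgode] → [mizafgoze]
  result: [mizafgoze]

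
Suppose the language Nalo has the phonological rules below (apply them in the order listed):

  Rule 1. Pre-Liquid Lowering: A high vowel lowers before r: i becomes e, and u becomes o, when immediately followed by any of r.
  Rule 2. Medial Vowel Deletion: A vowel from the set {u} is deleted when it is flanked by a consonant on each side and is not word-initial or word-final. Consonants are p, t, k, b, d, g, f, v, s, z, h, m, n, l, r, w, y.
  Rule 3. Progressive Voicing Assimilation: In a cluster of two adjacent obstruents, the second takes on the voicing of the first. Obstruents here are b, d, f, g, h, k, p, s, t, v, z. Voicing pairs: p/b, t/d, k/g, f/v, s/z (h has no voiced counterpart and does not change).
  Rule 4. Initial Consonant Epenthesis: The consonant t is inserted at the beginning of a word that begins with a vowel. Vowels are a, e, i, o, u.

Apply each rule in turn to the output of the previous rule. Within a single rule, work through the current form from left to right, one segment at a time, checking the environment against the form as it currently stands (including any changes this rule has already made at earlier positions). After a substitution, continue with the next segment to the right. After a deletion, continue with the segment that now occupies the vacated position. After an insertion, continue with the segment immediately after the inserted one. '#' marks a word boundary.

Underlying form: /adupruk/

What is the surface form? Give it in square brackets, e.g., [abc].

[tadbrk]

Rule 1 Pre-Liquid Lowering: no change — [adupruk]
Rule 2 Medial Vowel Deletion: [adupruk] → [adprk]
Rule 3 Progressive Voicing Assimilation: [adprk] → [adbrk]
Rule 4 Initial Consonant Epenthesis: [adbrk] → [tadbrk]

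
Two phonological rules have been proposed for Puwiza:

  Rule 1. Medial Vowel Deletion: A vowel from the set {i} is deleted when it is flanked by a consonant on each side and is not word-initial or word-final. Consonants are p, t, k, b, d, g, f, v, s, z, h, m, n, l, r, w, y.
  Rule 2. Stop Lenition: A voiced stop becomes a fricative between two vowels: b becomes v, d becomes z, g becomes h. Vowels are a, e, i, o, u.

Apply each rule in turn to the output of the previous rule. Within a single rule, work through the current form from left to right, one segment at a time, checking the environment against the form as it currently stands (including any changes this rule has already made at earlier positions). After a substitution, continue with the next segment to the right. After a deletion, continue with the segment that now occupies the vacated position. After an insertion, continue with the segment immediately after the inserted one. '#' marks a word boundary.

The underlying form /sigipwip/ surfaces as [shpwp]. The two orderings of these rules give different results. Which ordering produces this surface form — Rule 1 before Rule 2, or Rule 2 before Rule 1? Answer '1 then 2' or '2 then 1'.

2 then 1

Order 1 then 2:
  1 Medial Vowel Deletion: [sigipwip] → [sgpwp]
  2 Stop Lenition: no change — [sgpwp]
  result: [sgpwp]
Order 2 then 1:
  2 Stop Lenition: [sigipwip] → [sihipwip]
  1 Medial Vowel Deletion: [sihipwip] → [shpwp]
  result: [shpwp]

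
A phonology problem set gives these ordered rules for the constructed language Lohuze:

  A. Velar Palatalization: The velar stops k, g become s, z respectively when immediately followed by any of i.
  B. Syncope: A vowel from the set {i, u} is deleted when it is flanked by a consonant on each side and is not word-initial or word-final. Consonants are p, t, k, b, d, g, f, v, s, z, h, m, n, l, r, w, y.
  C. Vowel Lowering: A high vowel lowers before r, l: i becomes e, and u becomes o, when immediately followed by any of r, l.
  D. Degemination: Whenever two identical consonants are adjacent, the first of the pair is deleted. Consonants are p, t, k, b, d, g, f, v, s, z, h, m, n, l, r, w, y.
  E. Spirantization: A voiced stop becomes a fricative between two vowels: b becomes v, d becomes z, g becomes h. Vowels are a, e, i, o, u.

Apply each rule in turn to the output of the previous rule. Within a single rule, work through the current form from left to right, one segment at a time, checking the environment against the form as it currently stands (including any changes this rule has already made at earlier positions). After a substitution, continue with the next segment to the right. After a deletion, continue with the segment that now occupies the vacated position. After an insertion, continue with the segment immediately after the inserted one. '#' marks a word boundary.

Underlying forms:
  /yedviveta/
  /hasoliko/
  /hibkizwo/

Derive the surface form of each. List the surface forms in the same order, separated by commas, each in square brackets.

/yedviveta/:
  A Velar Palatalization: no change — [yedviveta]
  B Syncope: [yedviveta] → [yedvveta]
  C Vowel Lowering: no change — [yedvveta]
  D Degemination: [yedvveta] → [yedveta]
  E Spirantization: no change — [yedveta]
/hasoliko/:
  A Velar Palatalization: no change — [hasoliko]
  B Syncope: [hasoliko] → [hasolko]
  C Vowel Lowering: no change — [hasolko]
  D Degemination: no change — [hasolko]
  E Spirantization: no change — [hasolko]
/hibkizwo/:
  A Velar Palatalization: [hibkizwo] → [hibsizwo]
  B Syncope: [hibsizwo] → [hbszwo]
  C Vowel Lowering: no change — [hbszwo]
  D Degemination: no change — [hbszwo]
  E Spirantization: no change — [hbszwo]

[yedveta], [hasolko], [hbszwo]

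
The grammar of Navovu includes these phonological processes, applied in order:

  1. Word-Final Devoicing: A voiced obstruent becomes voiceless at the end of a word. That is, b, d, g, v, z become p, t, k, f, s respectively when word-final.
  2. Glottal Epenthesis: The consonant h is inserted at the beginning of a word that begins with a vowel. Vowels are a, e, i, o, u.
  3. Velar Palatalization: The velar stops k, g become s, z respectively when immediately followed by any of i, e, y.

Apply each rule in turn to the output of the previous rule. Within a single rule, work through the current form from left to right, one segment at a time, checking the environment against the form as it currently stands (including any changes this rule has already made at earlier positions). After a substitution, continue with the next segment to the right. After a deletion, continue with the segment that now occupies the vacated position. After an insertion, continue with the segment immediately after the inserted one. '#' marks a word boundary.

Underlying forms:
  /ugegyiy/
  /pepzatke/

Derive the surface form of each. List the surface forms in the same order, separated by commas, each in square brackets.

[huzezyiy], [pepzatse]

/ugegyiy/:
  1 Word-Final Devoicing: no change — [ugegyiy]
  2 Glottal Epenthesis: [ugegyiy] → [hugegyiy]
  3 Velar Palatalization: [hugegyiy] → [huzezyiy]
/pepzatke/:
  1 Word-Final Devoicing: no change — [pepzatke]
  2 Glottal Epenthesis: no change — [pepzatke]
  3 Velar Palatalization: [pepzatke] → [pepzatse]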